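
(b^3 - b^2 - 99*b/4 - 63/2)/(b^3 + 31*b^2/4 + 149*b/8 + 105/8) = 2*(2*b^2 - 9*b - 18)/(4*b^2 + 17*b + 15)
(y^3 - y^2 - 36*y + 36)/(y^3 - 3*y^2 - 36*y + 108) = (y - 1)/(y - 3)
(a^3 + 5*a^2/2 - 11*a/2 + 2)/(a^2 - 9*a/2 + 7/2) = (2*a^2 + 7*a - 4)/(2*a - 7)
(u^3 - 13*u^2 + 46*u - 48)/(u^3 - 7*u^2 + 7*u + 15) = (u^2 - 10*u + 16)/(u^2 - 4*u - 5)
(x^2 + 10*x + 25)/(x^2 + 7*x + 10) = (x + 5)/(x + 2)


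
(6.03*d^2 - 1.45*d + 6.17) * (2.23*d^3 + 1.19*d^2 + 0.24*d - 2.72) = 13.4469*d^5 + 3.9422*d^4 + 13.4808*d^3 - 9.4073*d^2 + 5.4248*d - 16.7824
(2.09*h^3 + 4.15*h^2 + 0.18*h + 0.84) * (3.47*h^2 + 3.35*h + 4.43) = 7.2523*h^5 + 21.402*h^4 + 23.7858*h^3 + 21.9023*h^2 + 3.6114*h + 3.7212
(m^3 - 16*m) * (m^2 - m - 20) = m^5 - m^4 - 36*m^3 + 16*m^2 + 320*m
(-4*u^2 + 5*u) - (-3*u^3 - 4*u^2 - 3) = 3*u^3 + 5*u + 3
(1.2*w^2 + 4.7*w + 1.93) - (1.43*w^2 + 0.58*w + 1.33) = -0.23*w^2 + 4.12*w + 0.6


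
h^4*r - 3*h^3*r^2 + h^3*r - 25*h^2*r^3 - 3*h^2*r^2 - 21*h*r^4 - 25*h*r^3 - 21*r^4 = (h - 7*r)*(h + r)*(h + 3*r)*(h*r + r)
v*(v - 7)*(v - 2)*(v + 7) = v^4 - 2*v^3 - 49*v^2 + 98*v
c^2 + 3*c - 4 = (c - 1)*(c + 4)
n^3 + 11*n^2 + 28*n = n*(n + 4)*(n + 7)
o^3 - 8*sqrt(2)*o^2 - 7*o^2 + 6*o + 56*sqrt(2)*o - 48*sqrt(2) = (o - 6)*(o - 1)*(o - 8*sqrt(2))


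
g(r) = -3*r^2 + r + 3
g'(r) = 1 - 6*r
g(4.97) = -66.13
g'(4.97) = -28.82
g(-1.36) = -3.91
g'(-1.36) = 9.16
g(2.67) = -15.72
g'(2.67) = -15.02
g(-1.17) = -2.28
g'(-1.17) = 8.02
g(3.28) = -26.00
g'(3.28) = -18.68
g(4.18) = -45.24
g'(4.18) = -24.08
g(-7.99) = -196.51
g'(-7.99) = 48.94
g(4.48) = -52.73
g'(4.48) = -25.88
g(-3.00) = -27.00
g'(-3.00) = 19.00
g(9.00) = -231.00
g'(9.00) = -53.00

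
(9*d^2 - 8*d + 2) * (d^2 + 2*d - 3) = 9*d^4 + 10*d^3 - 41*d^2 + 28*d - 6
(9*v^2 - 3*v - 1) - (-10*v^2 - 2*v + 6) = 19*v^2 - v - 7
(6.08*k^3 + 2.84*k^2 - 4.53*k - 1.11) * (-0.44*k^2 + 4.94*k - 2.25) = -2.6752*k^5 + 28.7856*k^4 + 2.3428*k^3 - 28.2798*k^2 + 4.7091*k + 2.4975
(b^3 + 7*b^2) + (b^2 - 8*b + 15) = b^3 + 8*b^2 - 8*b + 15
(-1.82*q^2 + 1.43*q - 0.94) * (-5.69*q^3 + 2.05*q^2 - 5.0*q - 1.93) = 10.3558*q^5 - 11.8677*q^4 + 17.3801*q^3 - 5.5644*q^2 + 1.9401*q + 1.8142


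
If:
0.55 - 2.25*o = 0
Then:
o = 0.24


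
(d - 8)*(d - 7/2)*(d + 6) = d^3 - 11*d^2/2 - 41*d + 168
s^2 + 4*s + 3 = (s + 1)*(s + 3)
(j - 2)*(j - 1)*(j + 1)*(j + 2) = j^4 - 5*j^2 + 4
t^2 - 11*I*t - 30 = (t - 6*I)*(t - 5*I)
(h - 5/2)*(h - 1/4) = h^2 - 11*h/4 + 5/8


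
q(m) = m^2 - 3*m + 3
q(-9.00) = 111.00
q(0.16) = 2.55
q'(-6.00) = -15.00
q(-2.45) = 16.35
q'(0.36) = -2.28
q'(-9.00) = -21.00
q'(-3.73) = -10.46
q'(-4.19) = -11.38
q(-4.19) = 33.13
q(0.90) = 1.11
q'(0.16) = -2.68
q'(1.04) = -0.92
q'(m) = 2*m - 3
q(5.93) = 20.37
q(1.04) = 0.96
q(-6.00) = 57.00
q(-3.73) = 28.10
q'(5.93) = 8.86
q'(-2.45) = -7.90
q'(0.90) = -1.20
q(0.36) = 2.05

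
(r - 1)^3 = r^3 - 3*r^2 + 3*r - 1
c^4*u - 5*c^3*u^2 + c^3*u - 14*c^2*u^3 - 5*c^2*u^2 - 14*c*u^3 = c*(c - 7*u)*(c + 2*u)*(c*u + u)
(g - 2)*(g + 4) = g^2 + 2*g - 8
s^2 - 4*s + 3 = (s - 3)*(s - 1)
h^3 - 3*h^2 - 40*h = h*(h - 8)*(h + 5)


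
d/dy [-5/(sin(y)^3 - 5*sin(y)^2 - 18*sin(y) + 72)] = 5*(3*sin(y)^2 - 10*sin(y) - 18)*cos(y)/(sin(y)^3 - 5*sin(y)^2 - 18*sin(y) + 72)^2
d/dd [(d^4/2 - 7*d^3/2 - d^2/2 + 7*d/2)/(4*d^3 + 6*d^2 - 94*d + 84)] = (d^4 + 5*d^3 - 71*d^2 + 252*d + 147)/(2*(4*d^4 + 20*d^3 - 143*d^2 - 420*d + 1764))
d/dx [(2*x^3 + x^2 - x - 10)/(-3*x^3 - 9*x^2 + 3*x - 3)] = (-5*x^4 + 2*x^3 - 38*x^2 - 62*x + 11)/(3*(x^6 + 6*x^5 + 7*x^4 - 4*x^3 + 7*x^2 - 2*x + 1))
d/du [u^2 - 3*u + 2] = 2*u - 3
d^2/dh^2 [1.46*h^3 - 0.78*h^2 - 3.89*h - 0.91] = 8.76*h - 1.56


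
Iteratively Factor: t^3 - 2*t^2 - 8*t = (t)*(t^2 - 2*t - 8) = t*(t + 2)*(t - 4)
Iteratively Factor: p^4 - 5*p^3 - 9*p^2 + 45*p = (p - 3)*(p^3 - 2*p^2 - 15*p) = (p - 3)*(p + 3)*(p^2 - 5*p) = p*(p - 3)*(p + 3)*(p - 5)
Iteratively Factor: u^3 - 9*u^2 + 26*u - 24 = (u - 2)*(u^2 - 7*u + 12) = (u - 4)*(u - 2)*(u - 3)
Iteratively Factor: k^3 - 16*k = (k)*(k^2 - 16) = k*(k - 4)*(k + 4)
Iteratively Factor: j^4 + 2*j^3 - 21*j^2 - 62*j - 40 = (j + 4)*(j^3 - 2*j^2 - 13*j - 10) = (j - 5)*(j + 4)*(j^2 + 3*j + 2) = (j - 5)*(j + 1)*(j + 4)*(j + 2)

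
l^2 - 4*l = l*(l - 4)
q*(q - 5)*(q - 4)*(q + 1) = q^4 - 8*q^3 + 11*q^2 + 20*q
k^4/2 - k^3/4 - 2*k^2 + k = k*(k/2 + 1)*(k - 2)*(k - 1/2)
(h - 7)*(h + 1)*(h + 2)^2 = h^4 - 2*h^3 - 27*h^2 - 52*h - 28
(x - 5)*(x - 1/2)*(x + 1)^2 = x^4 - 7*x^3/2 - 15*x^2/2 - x/2 + 5/2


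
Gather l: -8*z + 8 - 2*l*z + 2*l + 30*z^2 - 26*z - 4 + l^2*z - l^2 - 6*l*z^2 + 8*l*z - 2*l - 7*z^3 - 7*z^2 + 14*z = l^2*(z - 1) + l*(-6*z^2 + 6*z) - 7*z^3 + 23*z^2 - 20*z + 4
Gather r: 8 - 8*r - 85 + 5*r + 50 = -3*r - 27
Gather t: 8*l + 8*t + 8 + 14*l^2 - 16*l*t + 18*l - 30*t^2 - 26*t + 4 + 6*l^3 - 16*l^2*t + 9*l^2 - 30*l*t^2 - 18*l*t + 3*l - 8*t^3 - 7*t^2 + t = 6*l^3 + 23*l^2 + 29*l - 8*t^3 + t^2*(-30*l - 37) + t*(-16*l^2 - 34*l - 17) + 12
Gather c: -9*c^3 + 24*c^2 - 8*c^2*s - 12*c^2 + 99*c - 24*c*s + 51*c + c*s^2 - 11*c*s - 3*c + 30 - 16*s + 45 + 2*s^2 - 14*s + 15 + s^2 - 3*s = -9*c^3 + c^2*(12 - 8*s) + c*(s^2 - 35*s + 147) + 3*s^2 - 33*s + 90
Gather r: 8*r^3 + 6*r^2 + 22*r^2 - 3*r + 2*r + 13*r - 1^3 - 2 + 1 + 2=8*r^3 + 28*r^2 + 12*r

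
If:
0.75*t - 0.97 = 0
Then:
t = 1.29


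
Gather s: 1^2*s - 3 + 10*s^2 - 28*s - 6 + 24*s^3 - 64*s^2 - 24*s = 24*s^3 - 54*s^2 - 51*s - 9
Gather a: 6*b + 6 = 6*b + 6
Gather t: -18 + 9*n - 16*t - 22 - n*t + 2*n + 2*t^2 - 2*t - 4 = 11*n + 2*t^2 + t*(-n - 18) - 44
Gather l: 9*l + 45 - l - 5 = 8*l + 40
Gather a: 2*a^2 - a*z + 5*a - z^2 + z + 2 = 2*a^2 + a*(5 - z) - z^2 + z + 2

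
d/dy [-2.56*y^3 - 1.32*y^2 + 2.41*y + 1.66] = -7.68*y^2 - 2.64*y + 2.41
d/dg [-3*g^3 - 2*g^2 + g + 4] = -9*g^2 - 4*g + 1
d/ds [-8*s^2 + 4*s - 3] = 4 - 16*s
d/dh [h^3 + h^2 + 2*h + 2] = 3*h^2 + 2*h + 2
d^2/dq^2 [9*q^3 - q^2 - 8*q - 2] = 54*q - 2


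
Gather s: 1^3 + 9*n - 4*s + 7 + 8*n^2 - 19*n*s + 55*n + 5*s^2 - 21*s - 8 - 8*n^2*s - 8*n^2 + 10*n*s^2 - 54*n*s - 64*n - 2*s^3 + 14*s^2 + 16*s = -2*s^3 + s^2*(10*n + 19) + s*(-8*n^2 - 73*n - 9)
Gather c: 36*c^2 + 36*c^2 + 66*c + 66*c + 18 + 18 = 72*c^2 + 132*c + 36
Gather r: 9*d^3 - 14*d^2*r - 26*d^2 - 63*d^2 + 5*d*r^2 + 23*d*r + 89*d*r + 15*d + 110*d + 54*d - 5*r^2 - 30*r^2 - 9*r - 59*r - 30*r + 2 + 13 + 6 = 9*d^3 - 89*d^2 + 179*d + r^2*(5*d - 35) + r*(-14*d^2 + 112*d - 98) + 21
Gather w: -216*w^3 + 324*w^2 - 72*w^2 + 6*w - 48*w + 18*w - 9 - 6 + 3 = -216*w^3 + 252*w^2 - 24*w - 12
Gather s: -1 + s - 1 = s - 2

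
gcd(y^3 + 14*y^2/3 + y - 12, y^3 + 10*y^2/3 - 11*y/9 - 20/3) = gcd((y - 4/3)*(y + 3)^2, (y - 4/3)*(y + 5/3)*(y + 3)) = y^2 + 5*y/3 - 4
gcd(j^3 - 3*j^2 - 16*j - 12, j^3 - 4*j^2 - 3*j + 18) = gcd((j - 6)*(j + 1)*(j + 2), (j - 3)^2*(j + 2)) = j + 2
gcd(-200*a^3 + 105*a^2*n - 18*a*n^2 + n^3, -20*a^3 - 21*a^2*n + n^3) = 5*a - n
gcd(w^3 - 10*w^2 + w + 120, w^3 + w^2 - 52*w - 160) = w - 8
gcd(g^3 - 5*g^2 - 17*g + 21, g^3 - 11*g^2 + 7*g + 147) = g^2 - 4*g - 21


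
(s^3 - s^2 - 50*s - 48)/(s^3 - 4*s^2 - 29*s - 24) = (s + 6)/(s + 3)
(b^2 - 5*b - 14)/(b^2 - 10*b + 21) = (b + 2)/(b - 3)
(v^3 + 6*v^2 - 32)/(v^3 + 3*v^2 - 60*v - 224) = (v^2 + 2*v - 8)/(v^2 - v - 56)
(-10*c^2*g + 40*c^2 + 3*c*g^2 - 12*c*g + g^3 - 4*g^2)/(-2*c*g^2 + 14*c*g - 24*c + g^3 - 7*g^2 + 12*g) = (5*c + g)/(g - 3)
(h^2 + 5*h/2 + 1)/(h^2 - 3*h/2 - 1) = (h + 2)/(h - 2)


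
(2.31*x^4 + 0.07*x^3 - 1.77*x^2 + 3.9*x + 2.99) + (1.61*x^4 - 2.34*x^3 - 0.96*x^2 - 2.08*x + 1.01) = 3.92*x^4 - 2.27*x^3 - 2.73*x^2 + 1.82*x + 4.0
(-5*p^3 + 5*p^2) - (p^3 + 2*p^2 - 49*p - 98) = -6*p^3 + 3*p^2 + 49*p + 98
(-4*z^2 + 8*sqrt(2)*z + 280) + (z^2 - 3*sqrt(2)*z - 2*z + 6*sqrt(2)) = -3*z^2 - 2*z + 5*sqrt(2)*z + 6*sqrt(2) + 280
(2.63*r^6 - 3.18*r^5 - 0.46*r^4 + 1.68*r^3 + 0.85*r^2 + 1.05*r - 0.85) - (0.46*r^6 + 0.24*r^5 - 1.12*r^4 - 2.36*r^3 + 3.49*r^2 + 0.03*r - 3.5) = 2.17*r^6 - 3.42*r^5 + 0.66*r^4 + 4.04*r^3 - 2.64*r^2 + 1.02*r + 2.65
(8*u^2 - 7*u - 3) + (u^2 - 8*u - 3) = 9*u^2 - 15*u - 6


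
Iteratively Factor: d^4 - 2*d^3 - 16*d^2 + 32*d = (d)*(d^3 - 2*d^2 - 16*d + 32) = d*(d + 4)*(d^2 - 6*d + 8) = d*(d - 4)*(d + 4)*(d - 2)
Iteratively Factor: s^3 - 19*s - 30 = (s + 3)*(s^2 - 3*s - 10) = (s - 5)*(s + 3)*(s + 2)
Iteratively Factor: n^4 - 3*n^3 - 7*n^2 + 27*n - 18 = (n - 3)*(n^3 - 7*n + 6) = (n - 3)*(n - 1)*(n^2 + n - 6) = (n - 3)*(n - 2)*(n - 1)*(n + 3)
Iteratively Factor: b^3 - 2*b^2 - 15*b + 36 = (b - 3)*(b^2 + b - 12) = (b - 3)^2*(b + 4)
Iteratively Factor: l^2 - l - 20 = (l + 4)*(l - 5)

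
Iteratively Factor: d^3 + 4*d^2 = (d)*(d^2 + 4*d) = d*(d + 4)*(d)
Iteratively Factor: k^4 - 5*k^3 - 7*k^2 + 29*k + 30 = (k + 1)*(k^3 - 6*k^2 - k + 30) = (k - 5)*(k + 1)*(k^2 - k - 6) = (k - 5)*(k + 1)*(k + 2)*(k - 3)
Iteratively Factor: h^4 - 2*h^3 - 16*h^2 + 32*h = (h - 4)*(h^3 + 2*h^2 - 8*h) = (h - 4)*(h + 4)*(h^2 - 2*h) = (h - 4)*(h - 2)*(h + 4)*(h)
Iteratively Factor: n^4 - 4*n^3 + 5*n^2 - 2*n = (n)*(n^3 - 4*n^2 + 5*n - 2) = n*(n - 2)*(n^2 - 2*n + 1) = n*(n - 2)*(n - 1)*(n - 1)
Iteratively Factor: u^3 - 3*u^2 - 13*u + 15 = (u - 1)*(u^2 - 2*u - 15) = (u - 1)*(u + 3)*(u - 5)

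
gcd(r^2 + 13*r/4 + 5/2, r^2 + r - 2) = r + 2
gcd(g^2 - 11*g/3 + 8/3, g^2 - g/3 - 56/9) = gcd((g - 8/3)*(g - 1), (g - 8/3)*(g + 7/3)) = g - 8/3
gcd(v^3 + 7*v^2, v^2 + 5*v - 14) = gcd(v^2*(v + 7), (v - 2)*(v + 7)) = v + 7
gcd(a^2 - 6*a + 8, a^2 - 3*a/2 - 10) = a - 4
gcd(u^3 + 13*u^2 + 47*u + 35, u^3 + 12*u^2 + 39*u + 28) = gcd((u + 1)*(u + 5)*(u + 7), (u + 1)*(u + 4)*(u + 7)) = u^2 + 8*u + 7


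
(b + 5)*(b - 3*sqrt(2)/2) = b^2 - 3*sqrt(2)*b/2 + 5*b - 15*sqrt(2)/2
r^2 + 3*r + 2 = (r + 1)*(r + 2)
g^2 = g^2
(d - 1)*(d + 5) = d^2 + 4*d - 5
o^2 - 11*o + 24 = (o - 8)*(o - 3)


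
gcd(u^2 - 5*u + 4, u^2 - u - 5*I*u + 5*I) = u - 1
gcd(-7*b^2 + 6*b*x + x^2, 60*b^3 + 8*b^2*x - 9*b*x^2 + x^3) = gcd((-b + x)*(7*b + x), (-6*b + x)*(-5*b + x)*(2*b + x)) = 1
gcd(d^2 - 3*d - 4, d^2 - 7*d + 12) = d - 4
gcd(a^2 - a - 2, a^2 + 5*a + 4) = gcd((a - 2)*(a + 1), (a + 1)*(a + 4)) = a + 1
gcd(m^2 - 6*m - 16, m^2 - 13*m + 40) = m - 8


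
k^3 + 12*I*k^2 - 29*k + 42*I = (k - I)*(k + 6*I)*(k + 7*I)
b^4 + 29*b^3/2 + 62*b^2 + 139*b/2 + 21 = (b + 1/2)*(b + 1)*(b + 6)*(b + 7)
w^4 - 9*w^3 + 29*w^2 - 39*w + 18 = (w - 3)^2*(w - 2)*(w - 1)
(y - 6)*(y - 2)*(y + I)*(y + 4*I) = y^4 - 8*y^3 + 5*I*y^3 + 8*y^2 - 40*I*y^2 + 32*y + 60*I*y - 48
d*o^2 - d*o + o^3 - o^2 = o*(d + o)*(o - 1)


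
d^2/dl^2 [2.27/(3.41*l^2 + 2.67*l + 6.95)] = (-52.791574*l^2 - 41.335338*l + 2.27*(6.82*l + 2.67)*(13.64*l + 5.34) - 107.59573)/(3.41*l^2 + 2.67*l + 6.95)^3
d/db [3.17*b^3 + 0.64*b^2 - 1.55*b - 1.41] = 9.51*b^2 + 1.28*b - 1.55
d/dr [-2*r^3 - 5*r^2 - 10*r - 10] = -6*r^2 - 10*r - 10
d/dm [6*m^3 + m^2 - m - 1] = 18*m^2 + 2*m - 1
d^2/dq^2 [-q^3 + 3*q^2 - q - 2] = 6 - 6*q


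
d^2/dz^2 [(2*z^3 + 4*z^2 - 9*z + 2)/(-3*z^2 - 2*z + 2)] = 34*z*(5*z^2 - 6*z + 6)/(27*z^6 + 54*z^5 - 18*z^4 - 64*z^3 + 12*z^2 + 24*z - 8)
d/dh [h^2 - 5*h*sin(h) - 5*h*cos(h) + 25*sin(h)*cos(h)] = -5*sqrt(2)*h*cos(h + pi/4) + 2*h - 5*sqrt(2)*sin(h + pi/4) + 25*cos(2*h)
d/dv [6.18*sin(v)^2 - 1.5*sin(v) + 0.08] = (12.36*sin(v) - 1.5)*cos(v)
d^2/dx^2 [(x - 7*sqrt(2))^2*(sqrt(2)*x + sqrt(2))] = 6*sqrt(2)*x - 56 + 2*sqrt(2)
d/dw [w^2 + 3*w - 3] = 2*w + 3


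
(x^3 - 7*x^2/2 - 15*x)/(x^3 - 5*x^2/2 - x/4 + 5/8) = 4*x*(2*x^2 - 7*x - 30)/(8*x^3 - 20*x^2 - 2*x + 5)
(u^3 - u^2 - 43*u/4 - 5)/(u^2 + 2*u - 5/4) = (2*u^2 - 7*u - 4)/(2*u - 1)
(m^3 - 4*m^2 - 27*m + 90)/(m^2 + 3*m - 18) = (m^2 - m - 30)/(m + 6)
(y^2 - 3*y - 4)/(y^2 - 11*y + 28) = (y + 1)/(y - 7)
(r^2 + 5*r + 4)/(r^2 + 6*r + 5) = (r + 4)/(r + 5)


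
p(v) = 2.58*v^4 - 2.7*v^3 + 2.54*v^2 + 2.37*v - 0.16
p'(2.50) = 125.70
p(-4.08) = 930.75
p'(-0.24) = 0.54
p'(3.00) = 223.35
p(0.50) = 1.48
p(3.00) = 165.89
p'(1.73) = 40.35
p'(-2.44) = -208.17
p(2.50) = 80.23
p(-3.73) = 665.86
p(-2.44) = 139.85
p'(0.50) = 4.18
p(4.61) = 965.48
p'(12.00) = 16729.89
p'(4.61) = 864.72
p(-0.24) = -0.54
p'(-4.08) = -854.10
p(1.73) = 20.67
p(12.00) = 49227.32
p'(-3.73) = -664.83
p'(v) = 10.32*v^3 - 8.1*v^2 + 5.08*v + 2.37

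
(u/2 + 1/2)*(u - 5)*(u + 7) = u^3/2 + 3*u^2/2 - 33*u/2 - 35/2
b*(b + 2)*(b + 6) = b^3 + 8*b^2 + 12*b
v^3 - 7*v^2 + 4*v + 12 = (v - 6)*(v - 2)*(v + 1)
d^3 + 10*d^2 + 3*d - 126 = (d - 3)*(d + 6)*(d + 7)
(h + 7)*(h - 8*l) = h^2 - 8*h*l + 7*h - 56*l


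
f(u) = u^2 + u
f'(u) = 2*u + 1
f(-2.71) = 4.63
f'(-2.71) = -4.42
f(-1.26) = 0.33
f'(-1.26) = -1.52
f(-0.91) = -0.08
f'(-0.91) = -0.82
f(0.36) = 0.49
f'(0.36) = 1.72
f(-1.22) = 0.27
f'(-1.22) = -1.44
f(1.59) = 4.12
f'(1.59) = 4.18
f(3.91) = 19.20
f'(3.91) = 8.82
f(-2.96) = 5.80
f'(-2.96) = -4.92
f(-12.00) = 132.00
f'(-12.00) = -23.00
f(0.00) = 0.00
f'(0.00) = 1.00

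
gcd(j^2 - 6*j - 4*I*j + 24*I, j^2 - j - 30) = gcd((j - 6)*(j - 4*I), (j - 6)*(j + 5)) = j - 6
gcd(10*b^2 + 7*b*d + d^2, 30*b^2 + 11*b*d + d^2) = 5*b + d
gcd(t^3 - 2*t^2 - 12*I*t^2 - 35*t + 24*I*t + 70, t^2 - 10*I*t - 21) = t - 7*I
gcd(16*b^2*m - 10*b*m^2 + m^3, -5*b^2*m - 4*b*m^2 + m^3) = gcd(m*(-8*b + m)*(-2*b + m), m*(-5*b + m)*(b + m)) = m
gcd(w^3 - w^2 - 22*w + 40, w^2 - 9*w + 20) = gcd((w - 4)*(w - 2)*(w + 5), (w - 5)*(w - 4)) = w - 4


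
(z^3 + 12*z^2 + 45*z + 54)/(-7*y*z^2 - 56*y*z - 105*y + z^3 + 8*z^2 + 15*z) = (-z^2 - 9*z - 18)/(7*y*z + 35*y - z^2 - 5*z)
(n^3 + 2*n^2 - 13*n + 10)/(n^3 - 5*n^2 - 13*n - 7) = (-n^3 - 2*n^2 + 13*n - 10)/(-n^3 + 5*n^2 + 13*n + 7)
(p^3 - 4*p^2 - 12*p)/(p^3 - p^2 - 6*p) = (p - 6)/(p - 3)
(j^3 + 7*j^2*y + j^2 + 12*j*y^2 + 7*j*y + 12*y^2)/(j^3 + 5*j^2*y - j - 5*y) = (j^2 + 7*j*y + 12*y^2)/(j^2 + 5*j*y - j - 5*y)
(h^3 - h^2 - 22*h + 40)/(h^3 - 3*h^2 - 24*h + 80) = (h - 2)/(h - 4)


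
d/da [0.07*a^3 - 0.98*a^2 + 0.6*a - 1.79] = 0.21*a^2 - 1.96*a + 0.6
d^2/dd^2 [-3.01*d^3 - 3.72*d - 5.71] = -18.06*d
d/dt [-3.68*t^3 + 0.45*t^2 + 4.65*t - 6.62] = -11.04*t^2 + 0.9*t + 4.65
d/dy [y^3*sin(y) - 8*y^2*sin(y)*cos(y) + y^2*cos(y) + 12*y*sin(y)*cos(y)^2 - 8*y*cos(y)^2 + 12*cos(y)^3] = y^3*cos(y) + 2*y^2*sin(y) - 16*y^2*cos(y)^2 + 8*y^2 + 36*y*cos(y)^3 - 22*y*cos(y) - 24*sin(y)*cos(y)^2 - 8*cos(y)^2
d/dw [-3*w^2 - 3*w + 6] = -6*w - 3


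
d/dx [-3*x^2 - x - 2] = -6*x - 1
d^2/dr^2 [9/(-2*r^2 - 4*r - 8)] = 9*(r^2 + 2*r - 4*(r + 1)^2 + 4)/(r^2 + 2*r + 4)^3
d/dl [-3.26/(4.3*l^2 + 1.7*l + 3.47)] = (28.036*l + 5.542)/(4.3*l^2 + 1.7*l + 3.47)^2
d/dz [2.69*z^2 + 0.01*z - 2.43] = 5.38*z + 0.01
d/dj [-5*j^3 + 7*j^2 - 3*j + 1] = -15*j^2 + 14*j - 3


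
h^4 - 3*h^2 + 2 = (h - 1)*(h + 1)*(h - sqrt(2))*(h + sqrt(2))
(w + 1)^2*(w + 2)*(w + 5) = w^4 + 9*w^3 + 25*w^2 + 27*w + 10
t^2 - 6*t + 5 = (t - 5)*(t - 1)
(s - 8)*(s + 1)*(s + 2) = s^3 - 5*s^2 - 22*s - 16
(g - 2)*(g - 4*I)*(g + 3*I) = g^3 - 2*g^2 - I*g^2 + 12*g + 2*I*g - 24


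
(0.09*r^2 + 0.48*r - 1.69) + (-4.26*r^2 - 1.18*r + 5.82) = -4.17*r^2 - 0.7*r + 4.13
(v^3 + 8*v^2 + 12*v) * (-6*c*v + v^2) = -6*c*v^4 - 48*c*v^3 - 72*c*v^2 + v^5 + 8*v^4 + 12*v^3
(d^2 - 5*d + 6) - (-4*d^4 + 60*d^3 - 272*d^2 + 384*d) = 4*d^4 - 60*d^3 + 273*d^2 - 389*d + 6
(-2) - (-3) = 1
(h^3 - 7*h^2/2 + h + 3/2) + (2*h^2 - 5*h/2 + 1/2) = h^3 - 3*h^2/2 - 3*h/2 + 2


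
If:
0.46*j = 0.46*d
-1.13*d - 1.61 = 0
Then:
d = -1.42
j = -1.42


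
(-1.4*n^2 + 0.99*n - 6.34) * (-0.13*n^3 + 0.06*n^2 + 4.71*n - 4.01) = 0.182*n^5 - 0.2127*n^4 - 5.7104*n^3 + 9.8965*n^2 - 33.8313*n + 25.4234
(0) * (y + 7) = 0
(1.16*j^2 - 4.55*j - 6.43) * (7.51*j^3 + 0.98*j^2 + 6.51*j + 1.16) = 8.7116*j^5 - 33.0337*j^4 - 45.1967*j^3 - 34.5763*j^2 - 47.1373*j - 7.4588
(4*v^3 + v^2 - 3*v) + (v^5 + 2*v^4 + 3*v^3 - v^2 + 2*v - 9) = v^5 + 2*v^4 + 7*v^3 - v - 9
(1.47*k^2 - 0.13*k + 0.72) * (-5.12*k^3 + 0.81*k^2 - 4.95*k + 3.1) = -7.5264*k^5 + 1.8563*k^4 - 11.0682*k^3 + 5.7837*k^2 - 3.967*k + 2.232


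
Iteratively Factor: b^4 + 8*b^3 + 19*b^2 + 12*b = (b + 3)*(b^3 + 5*b^2 + 4*b) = b*(b + 3)*(b^2 + 5*b + 4) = b*(b + 3)*(b + 4)*(b + 1)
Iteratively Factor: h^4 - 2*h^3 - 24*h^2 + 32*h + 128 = (h + 4)*(h^3 - 6*h^2 + 32) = (h + 2)*(h + 4)*(h^2 - 8*h + 16) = (h - 4)*(h + 2)*(h + 4)*(h - 4)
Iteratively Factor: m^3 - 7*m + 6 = (m + 3)*(m^2 - 3*m + 2) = (m - 1)*(m + 3)*(m - 2)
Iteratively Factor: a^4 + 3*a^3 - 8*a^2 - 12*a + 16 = (a + 4)*(a^3 - a^2 - 4*a + 4) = (a - 1)*(a + 4)*(a^2 - 4) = (a - 1)*(a + 2)*(a + 4)*(a - 2)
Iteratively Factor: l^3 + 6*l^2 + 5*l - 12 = (l + 4)*(l^2 + 2*l - 3) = (l + 3)*(l + 4)*(l - 1)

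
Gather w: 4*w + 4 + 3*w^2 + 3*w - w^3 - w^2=-w^3 + 2*w^2 + 7*w + 4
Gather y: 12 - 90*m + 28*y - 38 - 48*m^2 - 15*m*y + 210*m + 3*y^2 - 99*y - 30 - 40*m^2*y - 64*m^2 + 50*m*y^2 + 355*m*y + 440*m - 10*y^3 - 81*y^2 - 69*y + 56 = -112*m^2 + 560*m - 10*y^3 + y^2*(50*m - 78) + y*(-40*m^2 + 340*m - 140)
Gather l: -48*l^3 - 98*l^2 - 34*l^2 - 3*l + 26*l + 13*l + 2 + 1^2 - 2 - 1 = -48*l^3 - 132*l^2 + 36*l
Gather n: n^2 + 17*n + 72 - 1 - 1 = n^2 + 17*n + 70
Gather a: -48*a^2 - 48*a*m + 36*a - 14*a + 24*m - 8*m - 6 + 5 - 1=-48*a^2 + a*(22 - 48*m) + 16*m - 2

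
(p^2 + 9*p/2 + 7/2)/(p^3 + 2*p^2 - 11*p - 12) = (p + 7/2)/(p^2 + p - 12)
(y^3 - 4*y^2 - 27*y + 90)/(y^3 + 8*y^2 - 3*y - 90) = (y - 6)/(y + 6)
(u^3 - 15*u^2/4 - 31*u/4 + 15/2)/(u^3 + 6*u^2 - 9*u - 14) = (4*u^3 - 15*u^2 - 31*u + 30)/(4*(u^3 + 6*u^2 - 9*u - 14))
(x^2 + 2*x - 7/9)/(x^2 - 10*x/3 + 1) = (x + 7/3)/(x - 3)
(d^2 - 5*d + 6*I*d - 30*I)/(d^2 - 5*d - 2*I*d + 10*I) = (d + 6*I)/(d - 2*I)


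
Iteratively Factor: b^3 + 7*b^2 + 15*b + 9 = (b + 3)*(b^2 + 4*b + 3) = (b + 1)*(b + 3)*(b + 3)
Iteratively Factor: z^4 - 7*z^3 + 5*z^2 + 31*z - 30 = (z - 1)*(z^3 - 6*z^2 - z + 30) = (z - 5)*(z - 1)*(z^2 - z - 6) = (z - 5)*(z - 1)*(z + 2)*(z - 3)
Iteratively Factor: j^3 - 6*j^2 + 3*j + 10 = (j + 1)*(j^2 - 7*j + 10) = (j - 5)*(j + 1)*(j - 2)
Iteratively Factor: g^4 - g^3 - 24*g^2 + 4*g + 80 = (g - 5)*(g^3 + 4*g^2 - 4*g - 16) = (g - 5)*(g - 2)*(g^2 + 6*g + 8) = (g - 5)*(g - 2)*(g + 4)*(g + 2)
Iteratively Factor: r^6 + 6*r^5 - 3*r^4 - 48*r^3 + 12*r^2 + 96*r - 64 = (r + 4)*(r^5 + 2*r^4 - 11*r^3 - 4*r^2 + 28*r - 16) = (r - 1)*(r + 4)*(r^4 + 3*r^3 - 8*r^2 - 12*r + 16) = (r - 1)^2*(r + 4)*(r^3 + 4*r^2 - 4*r - 16) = (r - 1)^2*(r + 2)*(r + 4)*(r^2 + 2*r - 8) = (r - 1)^2*(r + 2)*(r + 4)^2*(r - 2)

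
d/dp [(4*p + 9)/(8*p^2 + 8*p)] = (-4*p^2 - 18*p - 9)/(8*p^2*(p^2 + 2*p + 1))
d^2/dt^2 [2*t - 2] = 0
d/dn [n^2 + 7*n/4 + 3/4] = 2*n + 7/4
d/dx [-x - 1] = -1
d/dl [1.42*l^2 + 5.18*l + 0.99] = 2.84*l + 5.18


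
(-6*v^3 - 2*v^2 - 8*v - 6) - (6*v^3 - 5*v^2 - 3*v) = -12*v^3 + 3*v^2 - 5*v - 6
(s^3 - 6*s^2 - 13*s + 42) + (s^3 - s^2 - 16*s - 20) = 2*s^3 - 7*s^2 - 29*s + 22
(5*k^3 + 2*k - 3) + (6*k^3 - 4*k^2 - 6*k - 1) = 11*k^3 - 4*k^2 - 4*k - 4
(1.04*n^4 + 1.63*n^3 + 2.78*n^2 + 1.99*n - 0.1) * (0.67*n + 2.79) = 0.6968*n^5 + 3.9937*n^4 + 6.4103*n^3 + 9.0895*n^2 + 5.4851*n - 0.279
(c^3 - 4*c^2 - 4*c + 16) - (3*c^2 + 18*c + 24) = c^3 - 7*c^2 - 22*c - 8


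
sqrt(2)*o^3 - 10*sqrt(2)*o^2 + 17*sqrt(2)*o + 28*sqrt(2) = (o - 7)*(o - 4)*(sqrt(2)*o + sqrt(2))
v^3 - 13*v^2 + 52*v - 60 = (v - 6)*(v - 5)*(v - 2)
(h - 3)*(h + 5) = h^2 + 2*h - 15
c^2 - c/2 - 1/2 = (c - 1)*(c + 1/2)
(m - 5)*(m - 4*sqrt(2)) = m^2 - 4*sqrt(2)*m - 5*m + 20*sqrt(2)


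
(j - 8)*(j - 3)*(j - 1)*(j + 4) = j^4 - 8*j^3 - 13*j^2 + 116*j - 96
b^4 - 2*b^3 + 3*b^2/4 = b^2*(b - 3/2)*(b - 1/2)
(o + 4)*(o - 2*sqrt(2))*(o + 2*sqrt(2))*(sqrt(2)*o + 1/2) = sqrt(2)*o^4 + o^3/2 + 4*sqrt(2)*o^3 - 8*sqrt(2)*o^2 + 2*o^2 - 32*sqrt(2)*o - 4*o - 16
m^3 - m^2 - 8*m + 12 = (m - 2)^2*(m + 3)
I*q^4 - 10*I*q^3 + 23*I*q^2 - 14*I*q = q*(q - 7)*(q - 2)*(I*q - I)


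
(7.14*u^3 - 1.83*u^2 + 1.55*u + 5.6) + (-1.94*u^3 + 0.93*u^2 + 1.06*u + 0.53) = 5.2*u^3 - 0.9*u^2 + 2.61*u + 6.13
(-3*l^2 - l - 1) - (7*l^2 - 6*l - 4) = -10*l^2 + 5*l + 3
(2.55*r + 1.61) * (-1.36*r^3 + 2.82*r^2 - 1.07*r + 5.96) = -3.468*r^4 + 5.0014*r^3 + 1.8117*r^2 + 13.4753*r + 9.5956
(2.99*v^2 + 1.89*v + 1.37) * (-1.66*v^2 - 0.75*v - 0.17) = -4.9634*v^4 - 5.3799*v^3 - 4.2*v^2 - 1.3488*v - 0.2329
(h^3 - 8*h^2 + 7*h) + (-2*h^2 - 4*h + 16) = h^3 - 10*h^2 + 3*h + 16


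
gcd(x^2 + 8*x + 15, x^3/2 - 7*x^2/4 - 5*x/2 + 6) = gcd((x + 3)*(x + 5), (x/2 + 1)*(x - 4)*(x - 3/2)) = 1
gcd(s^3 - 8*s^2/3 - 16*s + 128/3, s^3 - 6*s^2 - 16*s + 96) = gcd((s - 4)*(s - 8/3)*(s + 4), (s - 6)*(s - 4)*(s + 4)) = s^2 - 16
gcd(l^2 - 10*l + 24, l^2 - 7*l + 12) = l - 4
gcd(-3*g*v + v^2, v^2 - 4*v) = v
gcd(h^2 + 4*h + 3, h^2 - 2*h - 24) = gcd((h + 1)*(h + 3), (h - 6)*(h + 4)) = 1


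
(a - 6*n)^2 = a^2 - 12*a*n + 36*n^2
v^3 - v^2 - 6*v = v*(v - 3)*(v + 2)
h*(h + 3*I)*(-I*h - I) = -I*h^3 + 3*h^2 - I*h^2 + 3*h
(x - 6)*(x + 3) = x^2 - 3*x - 18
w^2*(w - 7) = w^3 - 7*w^2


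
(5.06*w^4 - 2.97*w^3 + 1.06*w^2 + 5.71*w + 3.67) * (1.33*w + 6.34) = 6.7298*w^5 + 28.1303*w^4 - 17.42*w^3 + 14.3147*w^2 + 41.0825*w + 23.2678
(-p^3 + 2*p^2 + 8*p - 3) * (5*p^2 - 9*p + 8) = -5*p^5 + 19*p^4 + 14*p^3 - 71*p^2 + 91*p - 24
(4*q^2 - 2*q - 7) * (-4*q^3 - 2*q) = -16*q^5 + 8*q^4 + 20*q^3 + 4*q^2 + 14*q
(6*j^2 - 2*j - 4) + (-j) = 6*j^2 - 3*j - 4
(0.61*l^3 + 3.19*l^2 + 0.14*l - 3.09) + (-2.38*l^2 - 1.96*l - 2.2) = 0.61*l^3 + 0.81*l^2 - 1.82*l - 5.29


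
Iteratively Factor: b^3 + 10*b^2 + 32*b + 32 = (b + 2)*(b^2 + 8*b + 16) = (b + 2)*(b + 4)*(b + 4)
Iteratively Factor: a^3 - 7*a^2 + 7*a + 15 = (a - 3)*(a^2 - 4*a - 5) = (a - 5)*(a - 3)*(a + 1)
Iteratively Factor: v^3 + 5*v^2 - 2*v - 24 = (v + 4)*(v^2 + v - 6) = (v - 2)*(v + 4)*(v + 3)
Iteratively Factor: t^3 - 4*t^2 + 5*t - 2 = (t - 1)*(t^2 - 3*t + 2) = (t - 1)^2*(t - 2)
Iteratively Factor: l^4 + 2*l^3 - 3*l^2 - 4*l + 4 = (l + 2)*(l^3 - 3*l + 2) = (l - 1)*(l + 2)*(l^2 + l - 2) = (l - 1)^2*(l + 2)*(l + 2)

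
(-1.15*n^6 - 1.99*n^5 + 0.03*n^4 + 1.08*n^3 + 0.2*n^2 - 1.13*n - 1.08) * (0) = 0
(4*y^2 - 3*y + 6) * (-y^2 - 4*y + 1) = -4*y^4 - 13*y^3 + 10*y^2 - 27*y + 6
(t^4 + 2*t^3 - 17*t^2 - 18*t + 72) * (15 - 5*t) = -5*t^5 + 5*t^4 + 115*t^3 - 165*t^2 - 630*t + 1080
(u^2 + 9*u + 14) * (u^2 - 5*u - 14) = u^4 + 4*u^3 - 45*u^2 - 196*u - 196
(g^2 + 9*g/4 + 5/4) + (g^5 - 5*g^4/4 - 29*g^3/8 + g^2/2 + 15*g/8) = g^5 - 5*g^4/4 - 29*g^3/8 + 3*g^2/2 + 33*g/8 + 5/4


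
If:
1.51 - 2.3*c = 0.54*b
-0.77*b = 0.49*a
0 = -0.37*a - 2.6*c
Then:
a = -2.25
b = 1.43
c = 0.32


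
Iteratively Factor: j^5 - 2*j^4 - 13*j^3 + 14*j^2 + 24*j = (j - 2)*(j^4 - 13*j^2 - 12*j) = (j - 2)*(j + 1)*(j^3 - j^2 - 12*j) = (j - 4)*(j - 2)*(j + 1)*(j^2 + 3*j) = (j - 4)*(j - 2)*(j + 1)*(j + 3)*(j)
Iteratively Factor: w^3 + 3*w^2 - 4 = (w + 2)*(w^2 + w - 2) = (w + 2)^2*(w - 1)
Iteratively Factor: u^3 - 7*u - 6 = (u - 3)*(u^2 + 3*u + 2) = (u - 3)*(u + 1)*(u + 2)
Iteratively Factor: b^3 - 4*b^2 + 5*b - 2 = (b - 2)*(b^2 - 2*b + 1) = (b - 2)*(b - 1)*(b - 1)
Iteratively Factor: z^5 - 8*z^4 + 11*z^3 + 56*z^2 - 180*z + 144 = (z - 2)*(z^4 - 6*z^3 - z^2 + 54*z - 72) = (z - 2)^2*(z^3 - 4*z^2 - 9*z + 36) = (z - 2)^2*(z + 3)*(z^2 - 7*z + 12) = (z - 4)*(z - 2)^2*(z + 3)*(z - 3)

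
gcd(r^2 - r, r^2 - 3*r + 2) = r - 1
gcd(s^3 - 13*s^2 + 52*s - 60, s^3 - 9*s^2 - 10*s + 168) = s - 6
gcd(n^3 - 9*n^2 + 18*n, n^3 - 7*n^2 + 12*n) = n^2 - 3*n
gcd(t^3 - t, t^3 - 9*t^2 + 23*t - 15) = t - 1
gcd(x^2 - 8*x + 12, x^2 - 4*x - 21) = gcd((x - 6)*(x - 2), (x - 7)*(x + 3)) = 1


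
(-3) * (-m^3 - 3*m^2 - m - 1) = 3*m^3 + 9*m^2 + 3*m + 3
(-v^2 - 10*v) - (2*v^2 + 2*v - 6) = -3*v^2 - 12*v + 6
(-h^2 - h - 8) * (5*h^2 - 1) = -5*h^4 - 5*h^3 - 39*h^2 + h + 8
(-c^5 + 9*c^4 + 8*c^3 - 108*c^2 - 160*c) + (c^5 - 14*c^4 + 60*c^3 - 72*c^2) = -5*c^4 + 68*c^3 - 180*c^2 - 160*c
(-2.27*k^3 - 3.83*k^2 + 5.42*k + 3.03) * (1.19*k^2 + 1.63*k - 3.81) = -2.7013*k^5 - 8.2578*k^4 + 8.8556*k^3 + 27.0326*k^2 - 15.7113*k - 11.5443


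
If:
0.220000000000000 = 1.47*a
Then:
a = 0.15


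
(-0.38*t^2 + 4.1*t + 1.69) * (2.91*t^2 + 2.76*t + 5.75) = -1.1058*t^4 + 10.8822*t^3 + 14.0489*t^2 + 28.2394*t + 9.7175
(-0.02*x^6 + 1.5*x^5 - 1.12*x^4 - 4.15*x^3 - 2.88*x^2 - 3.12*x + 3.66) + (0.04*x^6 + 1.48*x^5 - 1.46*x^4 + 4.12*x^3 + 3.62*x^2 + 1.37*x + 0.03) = 0.02*x^6 + 2.98*x^5 - 2.58*x^4 - 0.0300000000000002*x^3 + 0.74*x^2 - 1.75*x + 3.69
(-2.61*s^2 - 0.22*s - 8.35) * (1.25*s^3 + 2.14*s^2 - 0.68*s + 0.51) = -3.2625*s^5 - 5.8604*s^4 - 9.1335*s^3 - 19.0505*s^2 + 5.5658*s - 4.2585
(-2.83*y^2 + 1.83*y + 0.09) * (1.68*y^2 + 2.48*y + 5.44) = -4.7544*y^4 - 3.944*y^3 - 10.7056*y^2 + 10.1784*y + 0.4896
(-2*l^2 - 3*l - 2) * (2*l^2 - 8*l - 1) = -4*l^4 + 10*l^3 + 22*l^2 + 19*l + 2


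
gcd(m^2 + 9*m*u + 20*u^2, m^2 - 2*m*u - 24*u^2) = m + 4*u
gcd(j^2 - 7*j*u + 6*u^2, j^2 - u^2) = -j + u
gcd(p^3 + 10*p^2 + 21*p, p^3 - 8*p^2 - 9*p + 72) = p + 3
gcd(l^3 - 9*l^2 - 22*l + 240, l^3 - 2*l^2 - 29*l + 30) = l^2 - l - 30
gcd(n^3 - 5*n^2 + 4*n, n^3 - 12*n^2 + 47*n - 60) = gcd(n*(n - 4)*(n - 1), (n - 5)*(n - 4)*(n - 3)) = n - 4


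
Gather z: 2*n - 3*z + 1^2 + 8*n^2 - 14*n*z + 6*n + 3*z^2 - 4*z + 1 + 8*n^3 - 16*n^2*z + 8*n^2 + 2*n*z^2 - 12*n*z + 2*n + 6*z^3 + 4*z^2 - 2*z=8*n^3 + 16*n^2 + 10*n + 6*z^3 + z^2*(2*n + 7) + z*(-16*n^2 - 26*n - 9) + 2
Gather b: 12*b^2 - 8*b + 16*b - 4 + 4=12*b^2 + 8*b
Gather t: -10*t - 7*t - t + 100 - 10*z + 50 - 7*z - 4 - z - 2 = -18*t - 18*z + 144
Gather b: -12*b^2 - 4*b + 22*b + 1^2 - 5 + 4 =-12*b^2 + 18*b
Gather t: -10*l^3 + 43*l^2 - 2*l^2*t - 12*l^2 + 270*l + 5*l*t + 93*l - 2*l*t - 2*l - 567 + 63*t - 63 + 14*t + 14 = -10*l^3 + 31*l^2 + 361*l + t*(-2*l^2 + 3*l + 77) - 616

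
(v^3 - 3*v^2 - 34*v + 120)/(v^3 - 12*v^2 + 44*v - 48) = (v^2 + v - 30)/(v^2 - 8*v + 12)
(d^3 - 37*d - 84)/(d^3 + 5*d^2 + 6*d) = (d^2 - 3*d - 28)/(d*(d + 2))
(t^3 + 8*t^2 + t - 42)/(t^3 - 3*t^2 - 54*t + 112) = (t + 3)/(t - 8)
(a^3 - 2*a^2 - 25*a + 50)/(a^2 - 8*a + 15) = (a^2 + 3*a - 10)/(a - 3)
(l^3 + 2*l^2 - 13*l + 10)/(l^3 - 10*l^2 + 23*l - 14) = (l + 5)/(l - 7)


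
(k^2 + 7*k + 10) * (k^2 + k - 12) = k^4 + 8*k^3 + 5*k^2 - 74*k - 120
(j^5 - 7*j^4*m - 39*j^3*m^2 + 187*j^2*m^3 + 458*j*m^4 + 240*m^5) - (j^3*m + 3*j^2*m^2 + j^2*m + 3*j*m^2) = j^5 - 7*j^4*m - 39*j^3*m^2 - j^3*m + 187*j^2*m^3 - 3*j^2*m^2 - j^2*m + 458*j*m^4 - 3*j*m^2 + 240*m^5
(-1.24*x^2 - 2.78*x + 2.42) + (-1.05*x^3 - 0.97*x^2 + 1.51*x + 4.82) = -1.05*x^3 - 2.21*x^2 - 1.27*x + 7.24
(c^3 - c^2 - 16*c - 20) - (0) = c^3 - c^2 - 16*c - 20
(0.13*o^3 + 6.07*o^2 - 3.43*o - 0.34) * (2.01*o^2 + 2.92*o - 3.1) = 0.2613*o^5 + 12.5803*o^4 + 10.4271*o^3 - 29.516*o^2 + 9.6402*o + 1.054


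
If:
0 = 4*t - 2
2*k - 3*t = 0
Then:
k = 3/4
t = 1/2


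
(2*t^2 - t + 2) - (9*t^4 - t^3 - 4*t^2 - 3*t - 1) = -9*t^4 + t^3 + 6*t^2 + 2*t + 3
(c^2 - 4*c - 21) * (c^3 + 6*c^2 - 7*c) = c^5 + 2*c^4 - 52*c^3 - 98*c^2 + 147*c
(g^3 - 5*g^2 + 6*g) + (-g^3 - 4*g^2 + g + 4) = -9*g^2 + 7*g + 4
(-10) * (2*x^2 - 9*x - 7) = -20*x^2 + 90*x + 70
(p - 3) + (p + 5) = 2*p + 2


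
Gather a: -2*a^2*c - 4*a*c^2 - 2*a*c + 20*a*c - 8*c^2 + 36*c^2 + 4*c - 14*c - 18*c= -2*a^2*c + a*(-4*c^2 + 18*c) + 28*c^2 - 28*c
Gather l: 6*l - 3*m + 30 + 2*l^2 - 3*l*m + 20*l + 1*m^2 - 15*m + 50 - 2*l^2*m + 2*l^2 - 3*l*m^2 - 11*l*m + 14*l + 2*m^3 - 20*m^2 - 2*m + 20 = l^2*(4 - 2*m) + l*(-3*m^2 - 14*m + 40) + 2*m^3 - 19*m^2 - 20*m + 100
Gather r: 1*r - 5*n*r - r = -5*n*r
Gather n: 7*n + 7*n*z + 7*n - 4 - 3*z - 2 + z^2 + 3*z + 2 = n*(7*z + 14) + z^2 - 4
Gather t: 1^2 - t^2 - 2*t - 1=-t^2 - 2*t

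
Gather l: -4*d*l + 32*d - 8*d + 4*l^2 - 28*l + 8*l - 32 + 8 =24*d + 4*l^2 + l*(-4*d - 20) - 24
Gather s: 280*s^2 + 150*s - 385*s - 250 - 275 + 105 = 280*s^2 - 235*s - 420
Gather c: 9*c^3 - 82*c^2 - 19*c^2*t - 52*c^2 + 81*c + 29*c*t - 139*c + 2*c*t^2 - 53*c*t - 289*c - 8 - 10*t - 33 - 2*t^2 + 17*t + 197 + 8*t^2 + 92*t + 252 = 9*c^3 + c^2*(-19*t - 134) + c*(2*t^2 - 24*t - 347) + 6*t^2 + 99*t + 408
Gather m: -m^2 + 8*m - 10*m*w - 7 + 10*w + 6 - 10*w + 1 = -m^2 + m*(8 - 10*w)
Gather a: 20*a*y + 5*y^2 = 20*a*y + 5*y^2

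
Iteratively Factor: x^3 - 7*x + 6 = (x - 2)*(x^2 + 2*x - 3) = (x - 2)*(x + 3)*(x - 1)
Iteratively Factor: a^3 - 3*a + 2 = (a + 2)*(a^2 - 2*a + 1) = (a - 1)*(a + 2)*(a - 1)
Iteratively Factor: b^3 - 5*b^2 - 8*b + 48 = (b - 4)*(b^2 - b - 12) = (b - 4)^2*(b + 3)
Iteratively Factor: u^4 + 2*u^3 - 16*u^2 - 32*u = (u + 4)*(u^3 - 2*u^2 - 8*u) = u*(u + 4)*(u^2 - 2*u - 8) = u*(u - 4)*(u + 4)*(u + 2)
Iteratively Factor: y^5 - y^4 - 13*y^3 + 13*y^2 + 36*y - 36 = (y + 2)*(y^4 - 3*y^3 - 7*y^2 + 27*y - 18) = (y + 2)*(y + 3)*(y^3 - 6*y^2 + 11*y - 6) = (y - 2)*(y + 2)*(y + 3)*(y^2 - 4*y + 3) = (y - 3)*(y - 2)*(y + 2)*(y + 3)*(y - 1)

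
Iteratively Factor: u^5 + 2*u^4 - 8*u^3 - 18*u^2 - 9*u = (u - 3)*(u^4 + 5*u^3 + 7*u^2 + 3*u) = (u - 3)*(u + 3)*(u^3 + 2*u^2 + u) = (u - 3)*(u + 1)*(u + 3)*(u^2 + u) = u*(u - 3)*(u + 1)*(u + 3)*(u + 1)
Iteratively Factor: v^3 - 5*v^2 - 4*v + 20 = (v - 5)*(v^2 - 4) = (v - 5)*(v - 2)*(v + 2)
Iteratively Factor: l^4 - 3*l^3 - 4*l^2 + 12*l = (l - 3)*(l^3 - 4*l) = (l - 3)*(l + 2)*(l^2 - 2*l) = (l - 3)*(l - 2)*(l + 2)*(l)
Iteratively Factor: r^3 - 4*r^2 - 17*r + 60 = (r - 3)*(r^2 - r - 20) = (r - 3)*(r + 4)*(r - 5)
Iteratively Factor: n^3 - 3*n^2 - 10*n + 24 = (n - 4)*(n^2 + n - 6) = (n - 4)*(n - 2)*(n + 3)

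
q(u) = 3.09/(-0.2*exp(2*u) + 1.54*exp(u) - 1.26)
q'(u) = 3.09*(0.4*exp(2*u) - 1.54*exp(u))/(-0.2*exp(2*u) + 1.54*exp(u) - 1.26)^2 = (1.236*exp(u) - 4.7586)*exp(u)/(0.2*exp(2*u) - 1.54*exp(u) + 1.26)^2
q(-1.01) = -4.26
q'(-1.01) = -2.98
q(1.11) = 1.97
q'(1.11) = -1.24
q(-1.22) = -3.76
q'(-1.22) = -1.92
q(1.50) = 1.90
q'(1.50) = 1.33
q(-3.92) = -2.51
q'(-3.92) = -0.06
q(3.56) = -0.02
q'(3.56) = 0.04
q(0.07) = 19.12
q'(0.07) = -140.98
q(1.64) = 2.27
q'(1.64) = 4.47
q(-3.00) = -2.61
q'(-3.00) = -0.17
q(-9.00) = -2.45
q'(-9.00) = 0.00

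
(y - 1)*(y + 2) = y^2 + y - 2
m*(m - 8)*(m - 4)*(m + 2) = m^4 - 10*m^3 + 8*m^2 + 64*m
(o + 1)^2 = o^2 + 2*o + 1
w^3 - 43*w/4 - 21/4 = (w - 7/2)*(w + 1/2)*(w + 3)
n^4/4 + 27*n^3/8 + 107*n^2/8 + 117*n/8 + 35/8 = (n/4 + 1/4)*(n + 1/2)*(n + 5)*(n + 7)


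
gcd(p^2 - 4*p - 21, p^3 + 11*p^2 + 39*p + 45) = p + 3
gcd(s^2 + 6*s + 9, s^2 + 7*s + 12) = s + 3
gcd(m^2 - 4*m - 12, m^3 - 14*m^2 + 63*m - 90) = m - 6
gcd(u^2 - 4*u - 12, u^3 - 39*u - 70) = u + 2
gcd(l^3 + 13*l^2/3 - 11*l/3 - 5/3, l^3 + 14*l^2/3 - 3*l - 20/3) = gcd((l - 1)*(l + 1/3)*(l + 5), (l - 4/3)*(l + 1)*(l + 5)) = l + 5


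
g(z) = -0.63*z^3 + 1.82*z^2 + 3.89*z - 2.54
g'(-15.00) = -475.96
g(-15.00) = 2474.86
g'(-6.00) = -85.99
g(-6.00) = 175.72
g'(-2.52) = -17.29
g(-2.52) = 9.30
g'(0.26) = 4.71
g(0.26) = -1.42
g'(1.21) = 5.53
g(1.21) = 3.72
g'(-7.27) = -122.46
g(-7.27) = 307.44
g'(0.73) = 5.54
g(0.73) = 1.02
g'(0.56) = 5.34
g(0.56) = 0.10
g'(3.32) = -4.86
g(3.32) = 7.38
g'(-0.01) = 3.85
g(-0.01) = -2.58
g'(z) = -1.89*z^2 + 3.64*z + 3.89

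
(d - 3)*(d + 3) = d^2 - 9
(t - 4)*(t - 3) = t^2 - 7*t + 12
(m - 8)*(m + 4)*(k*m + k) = k*m^3 - 3*k*m^2 - 36*k*m - 32*k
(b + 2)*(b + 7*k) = b^2 + 7*b*k + 2*b + 14*k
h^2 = h^2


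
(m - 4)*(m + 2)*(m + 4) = m^3 + 2*m^2 - 16*m - 32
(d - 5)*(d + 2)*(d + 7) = d^3 + 4*d^2 - 31*d - 70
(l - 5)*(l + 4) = l^2 - l - 20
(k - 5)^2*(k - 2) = k^3 - 12*k^2 + 45*k - 50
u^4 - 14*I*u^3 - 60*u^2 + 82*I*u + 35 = (u - 7*I)*(u - 5*I)*(u - I)^2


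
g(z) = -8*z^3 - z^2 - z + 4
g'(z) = -24*z^2 - 2*z - 1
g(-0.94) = 10.70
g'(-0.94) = -20.33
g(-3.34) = 294.26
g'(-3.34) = -262.05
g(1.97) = -63.01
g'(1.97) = -98.08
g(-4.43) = 684.31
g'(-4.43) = -463.14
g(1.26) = -14.85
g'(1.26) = -41.62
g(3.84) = -467.57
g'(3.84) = -362.57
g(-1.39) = 24.94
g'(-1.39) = -44.59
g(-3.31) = 286.47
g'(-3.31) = -257.33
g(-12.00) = 13696.00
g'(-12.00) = -3433.00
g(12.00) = -13976.00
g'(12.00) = -3481.00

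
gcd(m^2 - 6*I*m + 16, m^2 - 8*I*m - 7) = 1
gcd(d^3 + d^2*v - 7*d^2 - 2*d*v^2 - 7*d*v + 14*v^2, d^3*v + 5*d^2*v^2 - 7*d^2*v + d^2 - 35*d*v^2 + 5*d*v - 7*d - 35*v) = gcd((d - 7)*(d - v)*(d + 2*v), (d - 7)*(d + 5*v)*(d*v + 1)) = d - 7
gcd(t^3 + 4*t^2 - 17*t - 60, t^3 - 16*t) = t - 4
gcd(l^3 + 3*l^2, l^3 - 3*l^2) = l^2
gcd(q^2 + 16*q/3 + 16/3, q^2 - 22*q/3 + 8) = 1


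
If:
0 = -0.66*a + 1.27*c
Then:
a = 1.92424242424242*c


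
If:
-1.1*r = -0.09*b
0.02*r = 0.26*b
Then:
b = 0.00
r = 0.00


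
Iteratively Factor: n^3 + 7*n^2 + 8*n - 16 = (n - 1)*(n^2 + 8*n + 16) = (n - 1)*(n + 4)*(n + 4)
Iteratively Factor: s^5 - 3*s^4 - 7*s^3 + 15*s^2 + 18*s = (s - 3)*(s^4 - 7*s^2 - 6*s) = (s - 3)*(s + 2)*(s^3 - 2*s^2 - 3*s) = s*(s - 3)*(s + 2)*(s^2 - 2*s - 3) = s*(s - 3)^2*(s + 2)*(s + 1)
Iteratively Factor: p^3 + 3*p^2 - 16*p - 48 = (p - 4)*(p^2 + 7*p + 12) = (p - 4)*(p + 4)*(p + 3)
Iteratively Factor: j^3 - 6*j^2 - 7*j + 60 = (j + 3)*(j^2 - 9*j + 20) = (j - 5)*(j + 3)*(j - 4)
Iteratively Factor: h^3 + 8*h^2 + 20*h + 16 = (h + 4)*(h^2 + 4*h + 4) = (h + 2)*(h + 4)*(h + 2)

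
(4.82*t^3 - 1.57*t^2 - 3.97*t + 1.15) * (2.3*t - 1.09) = 11.086*t^4 - 8.8648*t^3 - 7.4197*t^2 + 6.9723*t - 1.2535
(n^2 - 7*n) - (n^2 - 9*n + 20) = 2*n - 20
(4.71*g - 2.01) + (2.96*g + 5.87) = 7.67*g + 3.86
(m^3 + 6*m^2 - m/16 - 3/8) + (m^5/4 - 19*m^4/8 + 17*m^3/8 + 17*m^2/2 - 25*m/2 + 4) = m^5/4 - 19*m^4/8 + 25*m^3/8 + 29*m^2/2 - 201*m/16 + 29/8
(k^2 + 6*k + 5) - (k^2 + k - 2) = 5*k + 7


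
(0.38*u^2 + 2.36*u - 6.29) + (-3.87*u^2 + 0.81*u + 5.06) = -3.49*u^2 + 3.17*u - 1.23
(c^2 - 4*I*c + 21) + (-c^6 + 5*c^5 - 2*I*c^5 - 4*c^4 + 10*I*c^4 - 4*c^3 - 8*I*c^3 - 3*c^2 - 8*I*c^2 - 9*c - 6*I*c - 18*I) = -c^6 + 5*c^5 - 2*I*c^5 - 4*c^4 + 10*I*c^4 - 4*c^3 - 8*I*c^3 - 2*c^2 - 8*I*c^2 - 9*c - 10*I*c + 21 - 18*I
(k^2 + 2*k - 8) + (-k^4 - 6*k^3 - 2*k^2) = -k^4 - 6*k^3 - k^2 + 2*k - 8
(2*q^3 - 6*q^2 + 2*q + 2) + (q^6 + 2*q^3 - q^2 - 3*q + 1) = q^6 + 4*q^3 - 7*q^2 - q + 3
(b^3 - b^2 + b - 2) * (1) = b^3 - b^2 + b - 2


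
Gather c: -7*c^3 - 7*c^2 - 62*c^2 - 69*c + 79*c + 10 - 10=-7*c^3 - 69*c^2 + 10*c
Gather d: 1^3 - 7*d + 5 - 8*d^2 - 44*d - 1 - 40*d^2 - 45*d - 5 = -48*d^2 - 96*d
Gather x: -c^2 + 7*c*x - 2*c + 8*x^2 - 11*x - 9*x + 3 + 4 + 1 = -c^2 - 2*c + 8*x^2 + x*(7*c - 20) + 8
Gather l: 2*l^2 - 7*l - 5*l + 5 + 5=2*l^2 - 12*l + 10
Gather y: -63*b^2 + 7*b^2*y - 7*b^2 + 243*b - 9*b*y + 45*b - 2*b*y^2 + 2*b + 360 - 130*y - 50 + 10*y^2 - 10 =-70*b^2 + 290*b + y^2*(10 - 2*b) + y*(7*b^2 - 9*b - 130) + 300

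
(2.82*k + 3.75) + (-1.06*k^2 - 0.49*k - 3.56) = -1.06*k^2 + 2.33*k + 0.19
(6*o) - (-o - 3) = 7*o + 3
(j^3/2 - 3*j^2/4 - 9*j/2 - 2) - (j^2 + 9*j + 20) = j^3/2 - 7*j^2/4 - 27*j/2 - 22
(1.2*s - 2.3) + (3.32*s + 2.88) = 4.52*s + 0.58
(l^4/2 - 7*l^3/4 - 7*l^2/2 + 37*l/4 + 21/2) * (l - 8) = l^5/2 - 23*l^4/4 + 21*l^3/2 + 149*l^2/4 - 127*l/2 - 84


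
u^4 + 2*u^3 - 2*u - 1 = (u - 1)*(u + 1)^3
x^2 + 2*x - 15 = (x - 3)*(x + 5)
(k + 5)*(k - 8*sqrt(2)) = k^2 - 8*sqrt(2)*k + 5*k - 40*sqrt(2)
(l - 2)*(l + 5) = l^2 + 3*l - 10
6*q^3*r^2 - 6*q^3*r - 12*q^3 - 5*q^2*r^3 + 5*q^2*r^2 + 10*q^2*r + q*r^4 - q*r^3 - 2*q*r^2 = (-3*q + r)*(-2*q + r)*(r - 2)*(q*r + q)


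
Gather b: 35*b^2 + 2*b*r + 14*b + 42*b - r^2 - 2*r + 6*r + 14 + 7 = 35*b^2 + b*(2*r + 56) - r^2 + 4*r + 21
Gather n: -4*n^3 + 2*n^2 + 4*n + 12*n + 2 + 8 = -4*n^3 + 2*n^2 + 16*n + 10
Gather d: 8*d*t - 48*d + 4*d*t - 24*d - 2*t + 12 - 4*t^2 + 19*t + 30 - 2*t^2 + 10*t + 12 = d*(12*t - 72) - 6*t^2 + 27*t + 54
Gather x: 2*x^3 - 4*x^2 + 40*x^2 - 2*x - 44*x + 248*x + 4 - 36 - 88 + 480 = 2*x^3 + 36*x^2 + 202*x + 360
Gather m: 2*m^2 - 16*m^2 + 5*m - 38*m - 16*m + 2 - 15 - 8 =-14*m^2 - 49*m - 21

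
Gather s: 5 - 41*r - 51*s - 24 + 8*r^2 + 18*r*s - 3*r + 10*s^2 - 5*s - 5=8*r^2 - 44*r + 10*s^2 + s*(18*r - 56) - 24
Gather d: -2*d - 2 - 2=-2*d - 4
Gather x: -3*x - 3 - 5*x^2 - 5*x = -5*x^2 - 8*x - 3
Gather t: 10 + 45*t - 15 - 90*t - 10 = -45*t - 15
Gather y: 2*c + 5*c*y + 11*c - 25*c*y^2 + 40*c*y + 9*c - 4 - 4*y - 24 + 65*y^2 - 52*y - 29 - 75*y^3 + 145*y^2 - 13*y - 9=22*c - 75*y^3 + y^2*(210 - 25*c) + y*(45*c - 69) - 66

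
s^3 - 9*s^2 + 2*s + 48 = (s - 8)*(s - 3)*(s + 2)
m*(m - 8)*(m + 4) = m^3 - 4*m^2 - 32*m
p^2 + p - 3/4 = (p - 1/2)*(p + 3/2)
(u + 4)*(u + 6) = u^2 + 10*u + 24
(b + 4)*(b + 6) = b^2 + 10*b + 24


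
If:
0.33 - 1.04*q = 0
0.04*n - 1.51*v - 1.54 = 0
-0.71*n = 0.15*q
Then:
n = -0.07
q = 0.32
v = -1.02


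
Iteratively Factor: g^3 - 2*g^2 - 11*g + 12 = (g - 1)*(g^2 - g - 12) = (g - 1)*(g + 3)*(g - 4)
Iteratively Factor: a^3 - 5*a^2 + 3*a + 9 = (a - 3)*(a^2 - 2*a - 3) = (a - 3)^2*(a + 1)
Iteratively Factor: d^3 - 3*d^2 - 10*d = (d - 5)*(d^2 + 2*d) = (d - 5)*(d + 2)*(d)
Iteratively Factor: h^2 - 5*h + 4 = (h - 4)*(h - 1)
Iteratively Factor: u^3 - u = (u + 1)*(u^2 - u) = u*(u + 1)*(u - 1)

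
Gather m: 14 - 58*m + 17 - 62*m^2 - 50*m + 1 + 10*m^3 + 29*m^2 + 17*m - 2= 10*m^3 - 33*m^2 - 91*m + 30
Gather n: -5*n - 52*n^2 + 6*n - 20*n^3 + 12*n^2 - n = -20*n^3 - 40*n^2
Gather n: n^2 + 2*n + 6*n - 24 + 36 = n^2 + 8*n + 12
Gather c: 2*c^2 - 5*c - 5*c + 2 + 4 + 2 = 2*c^2 - 10*c + 8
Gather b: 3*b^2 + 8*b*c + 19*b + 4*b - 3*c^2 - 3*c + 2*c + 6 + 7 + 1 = 3*b^2 + b*(8*c + 23) - 3*c^2 - c + 14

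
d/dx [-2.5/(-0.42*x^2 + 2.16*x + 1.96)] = (5.4 - 2.1*x)/(-0.42*x^2 + 2.16*x + 1.96)^2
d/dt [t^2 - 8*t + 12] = 2*t - 8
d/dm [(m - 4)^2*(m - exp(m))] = (m - 4)*(2*m + (1 - exp(m))*(m - 4) - 2*exp(m))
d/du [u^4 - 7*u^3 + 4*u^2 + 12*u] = 4*u^3 - 21*u^2 + 8*u + 12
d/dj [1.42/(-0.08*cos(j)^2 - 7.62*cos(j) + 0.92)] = -(0.2272*cos(j) + 10.8204)*sin(j)/(0.08*cos(j)^2 + 7.62*cos(j) - 0.92)^2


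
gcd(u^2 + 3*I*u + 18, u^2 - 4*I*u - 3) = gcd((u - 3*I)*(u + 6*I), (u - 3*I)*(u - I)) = u - 3*I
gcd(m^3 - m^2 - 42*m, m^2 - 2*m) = m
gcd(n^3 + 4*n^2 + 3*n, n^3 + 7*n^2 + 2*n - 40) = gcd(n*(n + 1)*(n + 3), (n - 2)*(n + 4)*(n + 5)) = 1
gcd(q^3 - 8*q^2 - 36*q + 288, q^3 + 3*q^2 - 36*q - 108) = q^2 - 36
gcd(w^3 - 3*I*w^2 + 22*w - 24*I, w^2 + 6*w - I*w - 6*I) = w - I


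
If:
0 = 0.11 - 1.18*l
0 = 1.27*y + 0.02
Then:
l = 0.09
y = -0.02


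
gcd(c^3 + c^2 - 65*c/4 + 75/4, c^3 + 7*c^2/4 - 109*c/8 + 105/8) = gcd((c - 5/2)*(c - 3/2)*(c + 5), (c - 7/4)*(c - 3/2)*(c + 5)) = c^2 + 7*c/2 - 15/2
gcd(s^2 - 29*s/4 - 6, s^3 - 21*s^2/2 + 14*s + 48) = s - 8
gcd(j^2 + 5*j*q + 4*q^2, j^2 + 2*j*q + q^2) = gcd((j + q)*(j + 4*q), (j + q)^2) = j + q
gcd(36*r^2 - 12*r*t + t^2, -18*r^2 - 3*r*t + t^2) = 6*r - t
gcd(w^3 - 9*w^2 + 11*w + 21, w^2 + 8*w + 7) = w + 1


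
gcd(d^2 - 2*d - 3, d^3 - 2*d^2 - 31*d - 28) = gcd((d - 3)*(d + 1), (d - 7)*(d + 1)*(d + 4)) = d + 1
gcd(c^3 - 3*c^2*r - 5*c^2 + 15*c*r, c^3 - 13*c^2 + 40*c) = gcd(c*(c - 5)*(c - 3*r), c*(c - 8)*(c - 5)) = c^2 - 5*c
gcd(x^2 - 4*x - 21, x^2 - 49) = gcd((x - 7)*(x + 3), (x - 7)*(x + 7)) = x - 7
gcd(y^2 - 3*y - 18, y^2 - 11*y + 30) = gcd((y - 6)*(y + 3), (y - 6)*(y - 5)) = y - 6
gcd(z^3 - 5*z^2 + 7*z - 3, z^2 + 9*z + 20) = 1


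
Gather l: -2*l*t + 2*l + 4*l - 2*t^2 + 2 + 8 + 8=l*(6 - 2*t) - 2*t^2 + 18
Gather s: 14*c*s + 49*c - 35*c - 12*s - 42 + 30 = 14*c + s*(14*c - 12) - 12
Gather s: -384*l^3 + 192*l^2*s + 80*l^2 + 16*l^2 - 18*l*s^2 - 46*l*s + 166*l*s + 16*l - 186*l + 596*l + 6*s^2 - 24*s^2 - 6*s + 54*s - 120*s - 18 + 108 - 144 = -384*l^3 + 96*l^2 + 426*l + s^2*(-18*l - 18) + s*(192*l^2 + 120*l - 72) - 54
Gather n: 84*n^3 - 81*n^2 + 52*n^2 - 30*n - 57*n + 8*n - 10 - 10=84*n^3 - 29*n^2 - 79*n - 20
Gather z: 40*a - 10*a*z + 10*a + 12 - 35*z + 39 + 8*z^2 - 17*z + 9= 50*a + 8*z^2 + z*(-10*a - 52) + 60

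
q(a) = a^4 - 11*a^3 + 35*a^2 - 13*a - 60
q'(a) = 4*a^3 - 33*a^2 + 70*a - 13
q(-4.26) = 1810.28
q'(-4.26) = -1219.31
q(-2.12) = 249.87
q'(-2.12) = -347.83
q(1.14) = -43.94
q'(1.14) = 29.84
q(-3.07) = 716.89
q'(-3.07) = -654.66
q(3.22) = 1.29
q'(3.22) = 3.79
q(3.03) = 0.23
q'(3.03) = 7.40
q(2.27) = -11.27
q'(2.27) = 22.64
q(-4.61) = 2273.10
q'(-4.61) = -1428.91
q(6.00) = 42.00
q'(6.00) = 83.00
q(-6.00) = 4950.00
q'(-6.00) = -2485.00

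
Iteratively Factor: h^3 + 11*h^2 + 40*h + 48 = (h + 3)*(h^2 + 8*h + 16) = (h + 3)*(h + 4)*(h + 4)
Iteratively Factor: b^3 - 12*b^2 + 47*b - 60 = (b - 3)*(b^2 - 9*b + 20) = (b - 5)*(b - 3)*(b - 4)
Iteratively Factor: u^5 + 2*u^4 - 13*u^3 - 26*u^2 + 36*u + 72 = (u + 2)*(u^4 - 13*u^2 + 36) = (u + 2)*(u + 3)*(u^3 - 3*u^2 - 4*u + 12) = (u - 2)*(u + 2)*(u + 3)*(u^2 - u - 6) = (u - 3)*(u - 2)*(u + 2)*(u + 3)*(u + 2)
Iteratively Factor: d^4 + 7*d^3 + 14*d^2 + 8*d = (d + 4)*(d^3 + 3*d^2 + 2*d) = d*(d + 4)*(d^2 + 3*d + 2) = d*(d + 1)*(d + 4)*(d + 2)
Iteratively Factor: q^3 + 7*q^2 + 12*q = (q + 4)*(q^2 + 3*q) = q*(q + 4)*(q + 3)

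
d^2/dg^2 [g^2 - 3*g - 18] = 2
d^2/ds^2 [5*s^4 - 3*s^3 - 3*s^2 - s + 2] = 60*s^2 - 18*s - 6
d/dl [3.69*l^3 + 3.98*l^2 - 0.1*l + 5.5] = 11.07*l^2 + 7.96*l - 0.1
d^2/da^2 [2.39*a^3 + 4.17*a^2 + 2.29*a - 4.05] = 14.34*a + 8.34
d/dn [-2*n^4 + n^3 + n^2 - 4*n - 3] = -8*n^3 + 3*n^2 + 2*n - 4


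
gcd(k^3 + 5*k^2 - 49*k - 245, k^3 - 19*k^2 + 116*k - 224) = k - 7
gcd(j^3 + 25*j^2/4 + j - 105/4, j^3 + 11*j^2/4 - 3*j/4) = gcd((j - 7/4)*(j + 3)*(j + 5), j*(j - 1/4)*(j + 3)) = j + 3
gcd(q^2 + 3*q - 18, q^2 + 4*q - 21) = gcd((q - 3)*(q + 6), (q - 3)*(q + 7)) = q - 3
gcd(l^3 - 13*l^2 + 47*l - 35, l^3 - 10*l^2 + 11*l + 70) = l^2 - 12*l + 35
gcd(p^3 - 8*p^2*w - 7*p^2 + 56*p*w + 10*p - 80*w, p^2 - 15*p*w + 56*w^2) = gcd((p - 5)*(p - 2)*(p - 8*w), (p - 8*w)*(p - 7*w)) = p - 8*w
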